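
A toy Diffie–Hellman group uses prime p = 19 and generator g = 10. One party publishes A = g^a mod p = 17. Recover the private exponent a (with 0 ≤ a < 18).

8

Successive powers of 10 modulo 19:
  10^0=1  10^1=10  10^2=5  10^3=12  10^4=6  10^5=3
  10^6=11  10^7=15  10^8=17
So 10^8 ≡ 17 (mod 19), giving a = 8.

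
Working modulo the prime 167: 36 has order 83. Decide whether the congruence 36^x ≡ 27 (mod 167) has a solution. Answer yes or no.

27 ∈ ⟨36⟩ iff 27^83 ≡ 1 (mod 167), since |⟨36⟩| = 83.
27^83 mod 167 = 1.
Since 1 = 1, 27 lies in the subgroup.

yes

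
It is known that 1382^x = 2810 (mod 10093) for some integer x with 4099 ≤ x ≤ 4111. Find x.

4109

Compute 1382^4099 mod 10093 = 9593, then multiply by 1382 repeatedly:
  1382^4099=9593  1382^4100=5417  1382^4101=7381  1382^4102=6612  1382^4103=3619
  1382^4104=5423  1382^4105=5580  1382^4106=508  1382^4107=5639  1382^4108=1302
  1382^4109=2810
Found 2810 at exponent 4109.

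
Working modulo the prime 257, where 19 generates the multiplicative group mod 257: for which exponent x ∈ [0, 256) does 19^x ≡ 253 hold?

Baby-step giant-step with m = ceil(sqrt(256)) = 16.
Baby table (19^j mod 257 for j=0..15):
  0:1  1:19  2:104  3:177  4:22  5:161  6:232  7:39
  8:227  9:201  10:221  11:87  12:111  13:53  14:236  15:115
Giant step factor: 19^(-16) ≡ 2 (mod 257).
Scan 253·2^i mod 257 for i = 0, 1, …:
  i=0: 253   i=1: 249   i=2: 241   i=3: 225
  i=4: 193   i=5: 129   i=6: 1
Match at i=6, j=0: x = 6·16 + 0 = 96.

96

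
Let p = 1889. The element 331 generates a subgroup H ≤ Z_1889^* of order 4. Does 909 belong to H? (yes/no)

no

909 ∈ ⟨331⟩ iff 909^4 ≡ 1 (mod 1889), since |⟨331⟩| = 4.
909^4 mod 1889 = 1352.
Since 1352 ≠ 1, 909 does not lie in the subgroup.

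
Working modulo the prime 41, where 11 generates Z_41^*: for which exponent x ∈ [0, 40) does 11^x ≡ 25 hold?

28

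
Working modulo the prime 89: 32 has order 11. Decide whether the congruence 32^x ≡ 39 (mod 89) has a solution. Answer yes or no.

yes

⟨32⟩ has order 11; its elements mod 89 are {1, 2, 4, 8, 16, 32, 39, 45, 64, 67, 78}.
39 is in this set.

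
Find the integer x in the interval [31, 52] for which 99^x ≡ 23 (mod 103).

Compute 99^31 mod 103 = 12, then multiply by 99 repeatedly:
  99^31=12  99^32=55  99^33=89  99^34=56  99^35=85
  99^36=72  99^37=21  99^38=19  99^39=27  99^40=98
  99^41=20  99^42=23
Found 23 at exponent 42.

42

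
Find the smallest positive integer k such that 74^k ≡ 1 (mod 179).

The order of 74 must divide p − 1 = 178 = 2 · 89.
Divisors: 1, 2, 89, 178.
Check each in increasing order: 74^1 ≡ 74;  74^2 ≡ 106;  74^89 ≡ 1.
Smallest exponent giving 1 is 89.

89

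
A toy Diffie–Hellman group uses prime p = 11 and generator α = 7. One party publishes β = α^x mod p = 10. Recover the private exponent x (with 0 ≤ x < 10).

5

Successive powers of 7 modulo 11:
  7^0=1  7^1=7  7^2=5  7^3=2  7^4=3  7^5=10
So 7^5 ≡ 10 (mod 11), giving x = 5.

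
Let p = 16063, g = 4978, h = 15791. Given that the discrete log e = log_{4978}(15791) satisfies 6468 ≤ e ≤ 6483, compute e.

Compute 4978^6468 mod 16063 = 14792, then multiply by 4978 repeatedly:
  4978^6468=14792  4978^6469=1784  4978^6470=13976  4978^6471=3675  4978^6472=14456
  4978^6473=15791
Found 15791 at exponent 6473.

6473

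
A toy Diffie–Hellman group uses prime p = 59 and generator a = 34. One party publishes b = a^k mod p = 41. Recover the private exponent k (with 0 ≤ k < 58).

Successive powers of 34 modulo 59:
  34^0=1  34^1=34  34^2=35  34^3=10  34^4=45  34^5=55
  34^6=41
So 34^6 ≡ 41 (mod 59), giving k = 6.

6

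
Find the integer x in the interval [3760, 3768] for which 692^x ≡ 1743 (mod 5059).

3767

Compute 692^3760 mod 5059 = 1147, then multiply by 692 repeatedly:
  692^3760=1147  692^3761=4520  692^3762=1378  692^3763=2484  692^3764=3927
  692^3765=801  692^3766=2861  692^3767=1743
Found 1743 at exponent 3767.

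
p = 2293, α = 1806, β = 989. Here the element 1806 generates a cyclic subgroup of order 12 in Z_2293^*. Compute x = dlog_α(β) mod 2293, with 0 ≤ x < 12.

4

Successive powers of 1806 modulo 2293:
  1806^0=1  1806^1=1806  1806^2=990  1806^3=1693  1806^4=989
So 1806^4 ≡ 989 (mod 2293), giving x = 4.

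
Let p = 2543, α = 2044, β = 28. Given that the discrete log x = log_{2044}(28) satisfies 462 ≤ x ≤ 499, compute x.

485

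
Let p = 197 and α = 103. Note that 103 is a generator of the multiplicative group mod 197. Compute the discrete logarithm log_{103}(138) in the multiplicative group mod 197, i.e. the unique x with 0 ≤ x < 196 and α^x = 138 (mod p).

Baby-step giant-step with m = ceil(sqrt(196)) = 14.
Baby table (103^j mod 197 for j=0..13):
  0:1  1:103  2:168  3:165  4:53  5:140  6:39  7:77
  8:51  9:131  10:97  11:141  12:142  13:48
Giant step factor: 103^(-14) ≡ 83 (mod 197).
Scan 138·83^i mod 197 for i = 0, 1, …:
  i=0: 138   i=1: 28   i=2: 157   i=3: 29
  i=4: 43   i=5: 23   i=6: 136   i=7: 59
  i=8: 169   i=9: 40   i=10: 168
Match at i=10, j=2: x = 10·14 + 2 = 142.

142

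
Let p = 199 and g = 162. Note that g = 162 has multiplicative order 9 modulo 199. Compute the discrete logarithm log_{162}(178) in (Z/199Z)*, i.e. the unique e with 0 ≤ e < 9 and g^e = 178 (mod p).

Successive powers of 162 modulo 199:
  162^0=1  162^1=162  162^2=175  162^3=92  162^4=178
So 162^4 ≡ 178 (mod 199), giving e = 4.

4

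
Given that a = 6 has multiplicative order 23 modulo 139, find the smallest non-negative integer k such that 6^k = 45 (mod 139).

4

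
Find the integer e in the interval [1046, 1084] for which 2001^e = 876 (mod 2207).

1057

Compute 2001^1046 mod 2207 = 2152, then multiply by 2001 repeatedly:
  2001^1046=2152  2001^1047=295  2001^1048=1026  2001^1049=516  2001^1050=1847
  2001^1051=1329  2001^1052=2101  2001^1053=1973  2001^1054=1857  2001^1055=1476
  2001^1056=510  2001^1057=876
Found 876 at exponent 1057.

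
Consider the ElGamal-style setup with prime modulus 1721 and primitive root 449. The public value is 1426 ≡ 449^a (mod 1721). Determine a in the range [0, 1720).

1209

Baby-step giant-step with m = ceil(sqrt(1720)) = 42.
Baby table (449^j mod 1721 for j=0..41):
  0:1  1:449  2:244  3:1133  4:1022  5:1092  6:1544  7:1414
  8:1558  9:816  10:1532  11:1189  12:351  13:988  14:1315  15:132
  16:754  17:1230  18:1550  19:666  20:1301  21:730  22:780  23:857
  24:1010  25:867  26:337  27:1586  28:1341  29:1480  30:214  31:1431
  32:586  33:1522  34:141  35:1353  36:1705  37:1421  38:1259  39:803
  40:858  41:1459
Giant step factor: 449^(-42) ≡ 821 (mod 1721).
Scan 1426·821^i mod 1721 for i = 0, 1, …:
  i=0: 1426   i=1: 466   i=2: 524   i=3: 1675
  i=4: 96   i=5: 1371   i=6: 57   i=7: 330
  i=8: 733   i=9: 1164     …   i=27: 920
  i=28: 1522
Match at i=28, j=33: a = 28·42 + 33 = 1209.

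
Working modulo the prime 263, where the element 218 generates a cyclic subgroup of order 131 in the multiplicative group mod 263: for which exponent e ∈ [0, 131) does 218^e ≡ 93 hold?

Baby-step giant-step with m = ceil(sqrt(131)) = 12.
Baby table (218^j mod 263 for j=0..11):
  0:1  1:218  2:184  3:136  4:192  5:39  6:86  7:75
  8:44  9:124  10:206  11:198
Giant step factor: 218^(-12) ≡ 74 (mod 263).
Scan 93·74^i mod 263 for i = 0, 1, …:
  i=0: 93   i=1: 44
Match at i=1, j=8: e = 1·12 + 8 = 20.

20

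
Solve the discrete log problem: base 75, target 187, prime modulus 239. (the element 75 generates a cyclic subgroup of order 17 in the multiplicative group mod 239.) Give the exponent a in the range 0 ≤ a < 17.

Successive powers of 75 modulo 239:
  75^0=1  75^1=75  75^2=128  75^3=40  75^4=132  75^5=101
  75^6=166  75^7=22  75^8=216  75^9=187
So 75^9 ≡ 187 (mod 239), giving a = 9.

9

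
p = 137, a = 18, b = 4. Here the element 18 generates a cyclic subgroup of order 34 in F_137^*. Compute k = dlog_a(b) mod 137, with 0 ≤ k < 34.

13

Successive powers of 18 modulo 137:
  18^0=1  18^1=18  18^2=50  18^3=78  18^4=34  18^5=64
  18^6=56  18^7=49  18^8=60  18^9=121  18^10=123  18^11=22
  18^12=122  18^13=4
So 18^13 ≡ 4 (mod 137), giving k = 13.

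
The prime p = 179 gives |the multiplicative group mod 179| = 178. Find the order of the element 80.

89

The order of 80 must divide p − 1 = 178 = 2 · 89.
Divisors: 1, 2, 89, 178.
Check each in increasing order: 80^1 ≡ 80;  80^2 ≡ 135;  80^89 ≡ 1.
Smallest exponent giving 1 is 89.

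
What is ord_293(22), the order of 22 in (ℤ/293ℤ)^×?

73

The order of 22 must divide p − 1 = 292 = 2^2 · 73.
Divisors: 1, 2, 4, 73, 146, 292.
Check each in increasing order: 22^1 ≡ 22;  22^2 ≡ 191;  22^4 ≡ 149;  22^73 ≡ 1.
Smallest exponent giving 1 is 73.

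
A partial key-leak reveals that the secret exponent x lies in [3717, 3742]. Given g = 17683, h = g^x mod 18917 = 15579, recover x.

3719

Compute 17683^3717 mod 18917 = 14733, then multiply by 17683 repeatedly:
  17683^3717=14733  17683^3718=17632  17683^3719=15579
Found 15579 at exponent 3719.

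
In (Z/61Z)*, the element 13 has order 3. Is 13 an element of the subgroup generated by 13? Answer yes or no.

yes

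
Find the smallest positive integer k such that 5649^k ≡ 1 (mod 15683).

7841

The order of 5649 must divide p − 1 = 15682 = 2 · 7841.
Divisors: 1, 2, 7841, 15682.
Check each in increasing order: 5649^1 ≡ 5649;  5649^2 ≡ 11979;  5649^7841 ≡ 1.
Smallest exponent giving 1 is 7841.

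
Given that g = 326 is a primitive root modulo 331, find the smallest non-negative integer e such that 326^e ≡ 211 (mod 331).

285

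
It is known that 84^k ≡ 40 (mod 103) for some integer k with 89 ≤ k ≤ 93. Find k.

89

Compute 84^89 mod 103 = 40, then multiply by 84 repeatedly:
  84^89=40
Found 40 at exponent 89.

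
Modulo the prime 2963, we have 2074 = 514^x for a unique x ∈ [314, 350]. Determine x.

Compute 514^314 mod 2963 = 2745, then multiply by 514 repeatedly:
  514^314=2745  514^315=542  514^316=66  514^317=1331  514^318=2644
  514^319=1962  514^320=1048  514^321=2369  514^322=2836  514^323=2871
  514^324=120  514^325=2420  514^326=2383  514^327=1143  514^328=828
  514^329=1883  514^330=1924  514^331=2257  514^332=1565  514^333=1437
  514^334=831  514^335=462  514^336=428  514^337=730  514^338=1882
  514^339=1410  514^340=1768  514^341=2074
Found 2074 at exponent 341.

341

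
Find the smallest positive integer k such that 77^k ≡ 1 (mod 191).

95

The order of 77 must divide p − 1 = 190 = 2 · 5 · 19.
Divisors: 1, 2, 5, 10, 19, 38, 95, 190.
Check each in increasing order: 77^1 ≡ 77;  77^2 ≡ 8;  77^5 ≡ 153;  77^10 ≡ 107;  77^19 ≡ 109;  77^38 ≡ 39;  77^95 ≡ 1.
Smallest exponent giving 1 is 95.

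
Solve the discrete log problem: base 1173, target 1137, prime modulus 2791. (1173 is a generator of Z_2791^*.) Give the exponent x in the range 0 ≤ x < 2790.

402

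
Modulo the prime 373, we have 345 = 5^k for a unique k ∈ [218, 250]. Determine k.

Compute 5^218 mod 373 = 345, then multiply by 5 repeatedly:
  5^218=345
Found 345 at exponent 218.

218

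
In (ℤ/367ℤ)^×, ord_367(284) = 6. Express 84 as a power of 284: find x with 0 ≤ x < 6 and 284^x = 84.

5

Successive powers of 284 modulo 367:
  284^0=1  284^1=284  284^2=283  284^3=366  284^4=83  284^5=84
So 284^5 ≡ 84 (mod 367), giving x = 5.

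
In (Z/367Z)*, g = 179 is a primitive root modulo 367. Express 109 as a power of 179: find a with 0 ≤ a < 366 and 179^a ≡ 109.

Baby-step giant-step with m = ceil(sqrt(366)) = 20.
Baby table (179^j mod 367 for j=0..19):
  0:1  1:179  2:112  3:230  4:66  5:70  6:52  7:133
  8:319  9:216  10:129  11:337  12:135  13:310  14:73  15:222
  16:102  17:275  18:47  19:339
Giant step factor: 179^(-20) ≡ 67 (mod 367).
Scan 109·67^i mod 367 for i = 0, 1, …:
  i=0: 109   i=1: 330   i=2: 90   i=3: 158
  i=4: 310
Match at i=4, j=13: a = 4·20 + 13 = 93.

93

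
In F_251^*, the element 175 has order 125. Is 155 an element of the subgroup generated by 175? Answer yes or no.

yes

155 ∈ ⟨175⟩ iff 155^125 ≡ 1 (mod 251), since |⟨175⟩| = 125.
155^125 mod 251 = 1.
Since 1 = 1, 155 lies in the subgroup.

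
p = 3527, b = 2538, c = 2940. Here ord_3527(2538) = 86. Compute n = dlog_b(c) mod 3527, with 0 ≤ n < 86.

Baby-step giant-step with m = ceil(sqrt(86)) = 10.
Baby table (2538^j mod 3527 for j=0..9):
  0:1  1:2538  2:1142  3:2729  4:2701  5:2177  6:1944  7:3126
  8:1565  9:568
Giant step factor: 2538^(-10) ≡ 331 (mod 3527).
Scan 2940·331^i mod 3527 for i = 0, 1, …:
  i=0: 2940   i=1: 3215   i=2: 2538
Match at i=2, j=1: n = 2·10 + 1 = 21.

21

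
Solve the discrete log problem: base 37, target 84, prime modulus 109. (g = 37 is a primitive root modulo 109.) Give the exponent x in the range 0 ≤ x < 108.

Baby-step giant-step with m = ceil(sqrt(108)) = 11.
Baby table (37^j mod 109 for j=0..10):
  0:1  1:37  2:61  3:77  4:15  5:10  6:43  7:65
  8:7  9:41  10:100
Giant step factor: 37^(-11) ≡ 18 (mod 109).
Scan 84·18^i mod 109 for i = 0, 1, …:
  i=0: 84   i=1: 95   i=2: 75   i=3: 42
  i=4: 102   i=5: 92   i=6: 21   i=7: 51
  i=8: 46   i=9: 65
Match at i=9, j=7: x = 9·11 + 7 = 106.

106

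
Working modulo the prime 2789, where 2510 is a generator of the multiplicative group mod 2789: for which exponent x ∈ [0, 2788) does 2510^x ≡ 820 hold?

Baby-step giant-step with m = ceil(sqrt(2788)) = 53.
Baby table (2510^j mod 2789 for j=0..52):
  0:1  1:2510  2:2538  3:304  4:1643  5:1788  6:379  7:241
  8:2486  9:867  10:750  11:2714  12:1402  13:2091  14:2301  15:2280
  16:2561  17:2254  18:1448  19:413  20:1911  21:2319  22:47  23:832
  24:2148  25:343  26:1918  27:366  28:1079  29:171  30:2493  31:1703
  32:1782  33:2053  34:1747  35:662  36:2165  37:1178  38:440  39:2745
  40:1120  41:2677  42:569  43:222  44:2209  45:58  46:552  47:2176
  48:898  49:468  50:511  51:2459  52:33
Giant step factor: 2510^(-53) ≡ 1690 (mod 2789).
Scan 820·1690^i mod 2789 for i = 0, 1, …:
  i=0: 820   i=1: 2456   i=2: 608   i=3: 1168
  i=4: 2097   i=5: 1900   i=6: 861   i=7: 2021
  i=8: 1754   i=9: 2342   i=10: 389   i=11: 1995
  i=12: 2438   i=13: 867
Match at i=13, j=9: x = 13·53 + 9 = 698.

698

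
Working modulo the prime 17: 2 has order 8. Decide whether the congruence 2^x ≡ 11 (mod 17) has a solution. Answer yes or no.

no

11 ∈ ⟨2⟩ iff 11^8 ≡ 1 (mod 17), since |⟨2⟩| = 8.
11^8 mod 17 = 16.
Since 16 ≠ 1, 11 does not lie in the subgroup.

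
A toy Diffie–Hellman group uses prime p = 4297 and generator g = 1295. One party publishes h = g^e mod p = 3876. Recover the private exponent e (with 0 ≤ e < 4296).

61

Baby-step giant-step with m = ceil(sqrt(4296)) = 66.
Baby table (1295^j mod 4297 for j=0..65):
  0:1  1:1295  2:1195  3:605  4:1421  5:1079  6:780  7:305
  8:3948  9:3527  10:4051  11:3705  12:2523  13:1565  14:2788  15:980
  16:1485  17:2316  18:4211  19:352  20:358  21:3831  22:2407  23:1740
  24:1672  25:3849  26:4232  27:1765  28:3968  29:3645  30:2169  31:2914
  32:864  33:1660  34:1200  35:2783  36:3099  37:4104  38:3588  39:1403
  40:3551  41:755  42:2306  43:4152  44:1293  45:2902  46:2512  47:211
  48:2534  49:2919  50:3042  51:3338  52:4225  53:1294  54:4197  55:3707
  56:816  57:3955  58:3998  59:3822  60:3643  61:3876  62:524  63:3951
  64:3115  65:3339
Giant step factor: 1295^(-66) ≡ 130 (mod 4297).
Scan 3876·130^i mod 4297 for i = 0, 1, …:
  i=0: 3876
Match at i=0, j=61: e = 0·66 + 61 = 61.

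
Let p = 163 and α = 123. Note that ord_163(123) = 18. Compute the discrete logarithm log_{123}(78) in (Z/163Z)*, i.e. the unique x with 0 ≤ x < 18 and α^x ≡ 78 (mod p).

13

Successive powers of 123 modulo 163:
  123^0=1  123^1=123  123^2=133  123^3=59  123^4=85  123^5=23
  123^6=58  123^7=125  123^8=53  123^9=162  123^10=40  123^11=30
  123^12=104  123^13=78
So 123^13 ≡ 78 (mod 163), giving x = 13.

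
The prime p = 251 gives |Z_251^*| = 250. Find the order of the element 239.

250

The order of 239 must divide p − 1 = 250 = 2 · 5^3.
Divisors: 1, 2, 5, 10, 25, 50, 125, 250.
Check each in increasing order: 239^1 ≡ 239;  239^2 ≡ 144;  239^5 ≡ 160;  239^10 ≡ 249;  239^25 ≡ 138;  239^50 ≡ 219;  239^125 ≡ 250;  239^250 ≡ 1.
Smallest exponent giving 1 is 250.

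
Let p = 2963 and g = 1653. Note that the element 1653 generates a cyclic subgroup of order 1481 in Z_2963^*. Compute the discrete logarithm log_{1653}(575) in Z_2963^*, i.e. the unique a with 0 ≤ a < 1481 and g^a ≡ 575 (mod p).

Baby-step giant-step with m = ceil(sqrt(1481)) = 39.
Baby table (1653^j mod 2963 for j=0..38):
  0:1  1:1653  2:523  3:2286  4:933  5:1489  6:2027  7:2441
  8:2330  9:2553  10:797  11:1869  12:2011  13:2660  14:2851  15:1533
  16:684  17:1749  18:2172  19:2123  20:1127  21:2167  22:2747  23:1475
  24:2589  25:1045  26:2919  27:1343  28:692  29:158  30:430  31:2633
  32:2665  33:2227  34:1185  35:262  36:488  37:728  38:406
Giant step factor: 1653^(-39) ≡ 987 (mod 2963).
Scan 575·987^i mod 2963 for i = 0, 1, …:
  i=0: 575   i=1: 1592   i=2: 914   i=3: 1366
  i=4: 77   i=5: 1924   i=6: 2668   i=7: 2172
Match at i=7, j=18: a = 7·39 + 18 = 291.

291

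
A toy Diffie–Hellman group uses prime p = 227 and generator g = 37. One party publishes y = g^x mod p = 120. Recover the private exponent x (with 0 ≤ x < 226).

36

Baby-step giant-step with m = ceil(sqrt(226)) = 16.
Baby table (37^j mod 227 for j=0..15):
  0:1  1:37  2:7  3:32  4:49  5:224  6:116  7:206
  8:131  9:80  10:9  11:106  12:63  13:61  14:214  15:200
Giant step factor: 37^(-16) ≡ 222 (mod 227).
Scan 120·222^i mod 227 for i = 0, 1, …:
  i=0: 120   i=1: 81   i=2: 49
Match at i=2, j=4: x = 2·16 + 4 = 36.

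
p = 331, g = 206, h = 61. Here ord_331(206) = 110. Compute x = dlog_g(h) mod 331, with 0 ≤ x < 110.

35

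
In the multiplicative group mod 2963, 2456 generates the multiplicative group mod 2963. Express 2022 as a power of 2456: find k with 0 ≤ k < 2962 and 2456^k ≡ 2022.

Baby-step giant-step with m = ceil(sqrt(2962)) = 55.
Baby table (2456^j mod 2963 for j=0..54):
  0:1  1:2456  2:2231  3:749  4:2484  5:2850  6:994  7:2715
  8:1290  9:793  10:917  11:272  12:1357  13:2380  14:2244  15:84
  16:1857  17:735  18:693  19:1246  20:2360  21:532  22:2872  23:1692
  24:1426  25:2953  26:2107  27:1394  28:1399  29:1827  30:1130  31:1912
  32:2480  33:1915  34:959  35:2682  36:243  37:1245  38:2867  39:1264
  40:2123  41:2171  42:1539  43:1959  44:2355  45:104  46:606  47:910
  48:858  49:555  50:100  51:2634  52:875  53:825  54:2471
Giant step factor: 2456^(-55) ≡ 2131 (mod 2963).
Scan 2022·2131^i mod 2963 for i = 0, 1, …:
  i=0: 2022   i=1: 680   i=2: 173   i=3: 1251
  i=4: 2144   i=5: 2881   i=6: 75   i=7: 2786
  i=8: 2077   i=9: 2328     …   i=46: 1340
  i=47: 2171
Match at i=47, j=41: k = 47·55 + 41 = 2626.

2626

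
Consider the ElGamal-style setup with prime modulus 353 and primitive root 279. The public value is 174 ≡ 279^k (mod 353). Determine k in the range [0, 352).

159

Baby-step giant-step with m = ceil(sqrt(352)) = 19.
Baby table (279^j mod 353 for j=0..18):
  0:1  1:279  2:181  3:20  4:285  5:90  6:47  7:52
  8:35  9:234  10:334  11:347  12:91  13:326  14:233  15:55
  16:166  17:71  18:41
Giant step factor: 279^(-19) ≡ 79 (mod 353).
Scan 174·79^i mod 353 for i = 0, 1, …:
  i=0: 174   i=1: 332   i=2: 106   i=3: 255
  i=4: 24   i=5: 131   i=6: 112   i=7: 23
  i=8: 52
Match at i=8, j=7: k = 8·19 + 7 = 159.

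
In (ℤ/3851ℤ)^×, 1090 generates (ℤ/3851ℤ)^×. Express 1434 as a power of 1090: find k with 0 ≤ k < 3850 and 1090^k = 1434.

2468

Baby-step giant-step with m = ceil(sqrt(3850)) = 63.
Baby table (1090^j mod 3851 for j=0..62):
  0:1  1:1090  2:1992  3:3167  4:1534  5:726  6:1885  7:2067
  8:195  9:745  10:3340  11:1405  12:2603  13:2934  14:1730  15:2561
  16:3366  17:2788  18:481  19:554  20:3104  21:2182  22:2313  23:2616
  24:1700  25:669  26:1371  27:202  28:673  29:1880  30:468  31:1788
  32:314  33:3372  34:1626  35:880  36:301  37:755  38:2687  39:2070
  40:3465  41:2870  42:1288  43:2156  44:930  45:887  46:229  47:3146
  48:1750  49:1255  50:845  51:661  52:353  53:3521  54:2294  55:1161
  56:2362  57:2112  58:3033  59:1812  60:3368  61:1117  62:614
Giant step factor: 1090^(-63) ≡ 2919 (mod 3851).
Scan 1434·2919^i mod 3851 for i = 0, 1, …:
  i=0: 1434   i=1: 3660   i=2: 866   i=3: 1598
  i=4: 1001   i=5: 2861   i=6: 2291   i=7: 2093
  i=8: 1781   i=9: 3740     …   i=38: 77
  i=39: 1405
Match at i=39, j=11: k = 39·63 + 11 = 2468.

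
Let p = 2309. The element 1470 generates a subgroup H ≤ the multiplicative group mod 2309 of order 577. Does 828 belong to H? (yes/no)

no

828 ∈ ⟨1470⟩ iff 828^577 ≡ 1 (mod 2309), since |⟨1470⟩| = 577.
828^577 mod 2309 = 2308.
Since 2308 ≠ 1, 828 does not lie in the subgroup.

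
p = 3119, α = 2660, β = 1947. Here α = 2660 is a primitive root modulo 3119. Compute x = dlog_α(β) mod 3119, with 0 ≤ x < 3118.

Baby-step giant-step with m = ceil(sqrt(3118)) = 56.
Baby table (2660^j mod 3119 for j=0..55):
  0:1  1:2660  2:1708  3:2016  4:999  5:3071  6:199  7:2229
  8:3040  9:1952  10:2304  11:2924  12:2173  13:673  14:2993  15:1692
  16:3  17:1742  18:2005  19:2929  20:2997  21:2975  22:597  23:449
  24:2882  25:2737  26:674  27:2534  28:281  29:2019  30:2741  31:1957
  32:9  33:2107  34:2896  35:2549  36:2753  37:2687  38:1791  39:1347
  40:2408  41:1973  42:2022  43:1364  44:843  45:2938  46:1985  47:2752
  48:27  49:83  50:2450  51:1409  52:2021  53:1823  54:2254  55:922
Giant step factor: 2660^(-56) ≡ 2964 (mod 3119).
Scan 1947·2964^i mod 3119 for i = 0, 1, …:
  i=0: 1947   i=1: 758   i=2: 1032   i=3: 2228
  i=4: 869   i=5: 2541   i=6: 2258   i=7: 2457
  i=8: 2802   i=9: 2350   i=10: 673
Match at i=10, j=13: x = 10·56 + 13 = 573.

573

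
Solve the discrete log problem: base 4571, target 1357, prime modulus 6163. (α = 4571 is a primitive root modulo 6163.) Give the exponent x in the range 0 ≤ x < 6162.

859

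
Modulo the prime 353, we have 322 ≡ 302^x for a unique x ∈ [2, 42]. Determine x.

25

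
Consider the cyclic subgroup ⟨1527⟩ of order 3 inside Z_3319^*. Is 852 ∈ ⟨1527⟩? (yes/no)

852 ∈ ⟨1527⟩ iff 852^3 ≡ 1 (mod 3319), since |⟨1527⟩| = 3.
852^3 mod 3319 = 1110.
Since 1110 ≠ 1, 852 does not lie in the subgroup.

no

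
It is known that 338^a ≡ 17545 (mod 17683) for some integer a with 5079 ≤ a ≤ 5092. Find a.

Compute 338^5079 mod 17683 = 17667, then multiply by 338 repeatedly:
  338^5079=17667  338^5080=12275  338^5081=11128  338^5082=12468  338^5083=5630
  338^5084=10859  338^5085=9961  338^5086=7048  338^5087=12702  338^5088=13990
  338^5089=7259  338^5090=13288  338^5091=17545
Found 17545 at exponent 5091.

5091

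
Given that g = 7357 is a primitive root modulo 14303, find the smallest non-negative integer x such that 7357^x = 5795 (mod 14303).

13632

Baby-step giant-step with m = ceil(sqrt(14302)) = 120.
Baby table (7357^j mod 14303 for j=0..119):
  0:1  1:7357  2:2897  3:1759  4:11051  5:3955  6:4633  7:932
  8:5587  9:11040  10:8846  11:1372  12:10189  13:12753  14:10444  15:792
  16:5423  17:5944  18:5737  19:13259  20:3  21:7768  22:8691  23:5277
  24:4547  25:11865  26:13899  27:2796  28:2458  29:4514  30:12235  31:4116
  32:1961  33:9653  34:2726  35:2376  36:1966  37:3529  38:2908  39:11171
  40:9  41:9001  42:11770  43:1528  44:13641  45:6989  46:13091  47:8388
  48:7374  49:13542  50:8099  51:12348  52:5883  53:353  54:8178  55:7128
  56:5898  57:10587  58:8724  59:4907  60:27  61:12700  62:6704  63:4584
  64:12317  65:6664  66:10667  67:10861  68:7819  69:12020  70:9994  71:8438
  72:3346  73:1059  74:10231  75:7081  76:3391  77:3155  78:11869  79:418
  80:81  81:9494  82:5809  83:13752  84:8345  85:5689  86:3395  87:3977
  88:9154  89:7454  90:1376  91:11011  92:10038  93:3177  94:2087  95:6940
  96:10173  97:9465  98:7001  99:1254  100:243  101:14179  102:3124  103:12650
  104:10732  105:2764  106:10185  107:11931  108:13159  109:8059  110:4128  111:4427
  112:1508  113:9531  114:6261  115:6517  116:1913  117:14092  118:6700  119:3762
Giant step factor: 7357^(-120) ≡ 13322 (mod 14303).
Scan 5795·13322^i mod 14303 for i = 0, 1, …:
  i=0: 5795   i=1: 7699   i=2: 13568   i=3: 5885
  i=4: 5227   i=5: 7090   i=6: 10271   i=7: 7764
  i=8: 7015   i=9: 12331     …   i=112: 7724
  i=113: 3346
Match at i=113, j=72: x = 113·120 + 72 = 13632.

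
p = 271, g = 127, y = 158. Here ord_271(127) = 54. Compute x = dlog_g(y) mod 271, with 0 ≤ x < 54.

40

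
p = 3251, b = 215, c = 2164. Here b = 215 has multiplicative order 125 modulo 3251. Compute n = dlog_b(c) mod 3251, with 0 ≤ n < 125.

46

Baby-step giant-step with m = ceil(sqrt(125)) = 12.
Baby table (215^j mod 3251 for j=0..11):
  0:1  1:215  2:711  3:68  4:1616  5:2834  6:1373  7:2605
  8:903  9:2336  10:1586  11:2886
Giant step factor: 215^(-12) ≡ 173 (mod 3251).
Scan 2164·173^i mod 3251 for i = 0, 1, …:
  i=0: 2164   i=1: 507   i=2: 3185   i=3: 1586
Match at i=3, j=10: n = 3·12 + 10 = 46.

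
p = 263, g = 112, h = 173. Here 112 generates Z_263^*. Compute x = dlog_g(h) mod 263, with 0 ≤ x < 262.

92

Baby-step giant-step with m = ceil(sqrt(262)) = 17.
Baby table (112^j mod 263 for j=0..16):
  0:1  1:112  2:183  3:245  4:88  5:125  6:61  7:257
  8:117  9:217  10:108  11:261  12:39  13:160  14:36  15:87
  16:13
Giant step factor: 112^(-17) ≡ 97 (mod 263).
Scan 173·97^i mod 263 for i = 0, 1, …:
  i=0: 173   i=1: 212   i=2: 50   i=3: 116
  i=4: 206   i=5: 257
Match at i=5, j=7: x = 5·17 + 7 = 92.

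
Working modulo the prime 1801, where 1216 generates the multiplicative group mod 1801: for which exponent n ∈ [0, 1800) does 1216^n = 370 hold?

226

Baby-step giant-step with m = ceil(sqrt(1800)) = 43.
Baby table (1216^j mod 1801 for j=0..42):
  0:1  1:1216  2:35  3:1137  4:1225  5:173  6:1452  7:652
  8:392  9:1208  10:1113  11:857  12:1134  13:1179  14:68  15:1643
  16:579  17:1674  18:454  19:958  20:1482  21:1112  22:1442  23:1099
  24:42  25:644  26:1470  27:928  28:1022  29:62  30:1551  31:369
  32:255  33:308  34:1721  35:1775  36:802  37:891  38:1055  39:568
  40:905  41:69  42:1058
Giant step factor: 1216^(-43) ≡ 44 (mod 1801).
Scan 370·44^i mod 1801 for i = 0, 1, …:
  i=0: 370   i=1: 71   i=2: 1323   i=3: 580
  i=4: 306   i=5: 857
Match at i=5, j=11: n = 5·43 + 11 = 226.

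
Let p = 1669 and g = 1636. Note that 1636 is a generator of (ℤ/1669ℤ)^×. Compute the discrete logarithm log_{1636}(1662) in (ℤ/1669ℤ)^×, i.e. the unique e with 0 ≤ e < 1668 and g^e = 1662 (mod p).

Baby-step giant-step with m = ceil(sqrt(1668)) = 41.
Baby table (1636^j mod 1669 for j=0..40):
  0:1  1:1636  2:1089  3:781  4:931  5:988  6:776  7:1096
  8:550  9:209  10:1448  11:617  12:1336  13:975  14:1205  15:291
  16:411  17:1458  18:287  19:543  20:440  21:501  22:157  23:1495
  24:735  25:780  26:964  27:1568  28:1664  29:165  30:1231  31:1102
  32:352  33:67  34:1127  35:1196  36:588  37:624  38:1105  39:253
  40:1665
Giant step factor: 1636^(-41) ≡ 746 (mod 1669).
Scan 1662·746^i mod 1669 for i = 0, 1, …:
  i=0: 1662   i=1: 1454   i=2: 1503   i=3: 1339
  i=4: 832   i=5: 1473   i=6: 656   i=7: 359
  i=8: 774   i=9: 1599     …   i=33: 83
  i=34: 165
Match at i=34, j=29: e = 34·41 + 29 = 1423.

1423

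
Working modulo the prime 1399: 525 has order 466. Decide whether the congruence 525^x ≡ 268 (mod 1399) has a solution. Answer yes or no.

no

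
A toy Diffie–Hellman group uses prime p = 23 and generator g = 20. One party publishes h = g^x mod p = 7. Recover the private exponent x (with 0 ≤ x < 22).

Successive powers of 20 modulo 23:
  20^0=1  20^1=20  20^2=9  20^3=19  20^4=12  20^5=10
  20^6=16  20^7=21  20^8=6  20^9=5  20^10=8  20^11=22
  20^12=3  20^13=14  20^14=4  20^15=11  20^16=13  20^17=7
So 20^17 ≡ 7 (mod 23), giving x = 17.

17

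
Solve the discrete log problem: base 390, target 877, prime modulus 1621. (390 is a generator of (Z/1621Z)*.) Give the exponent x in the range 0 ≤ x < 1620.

Baby-step giant-step with m = ceil(sqrt(1620)) = 41.
Baby table (390^j mod 1621 for j=0..40):
  0:1  1:390  2:1347  3:126  4:510  5:1138  6:1287  7:1041
  8:740  9:62  10:1486  11:843  12:1328  13:821  14:853  15:365
  16:1323  17:492  18:602  19:1356  20:394  21:1286  22:651  23:1014
  24:1557  25:976  26:1326  27:41  28:1401  29:113  30:303  31:1458
  32:1270  33:895  34:535  35:1162  36:921  37:949  38:522  39:955
  40:1241
Giant step factor: 390^(-41) ≡ 527 (mod 1621).
Scan 877·527^i mod 1621 for i = 0, 1, …:
  i=0: 877   i=1: 194   i=2: 115   i=3: 628
  i=4: 272   i=5: 696   i=6: 446   i=7: 1618
  i=8: 40   i=9: 7     …   i=18: 342
  i=19: 303
Match at i=19, j=30: x = 19·41 + 30 = 809.

809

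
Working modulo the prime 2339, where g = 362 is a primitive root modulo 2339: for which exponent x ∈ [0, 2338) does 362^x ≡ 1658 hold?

Baby-step giant-step with m = ceil(sqrt(2338)) = 49.
Baby table (362^j mod 2339 for j=0..48):
  0:1  1:362  2:60  3:669  4:1261  5:377  6:812  7:1569
  8:1940  9:580  10:1789  11:2054  12:2085  13:1612  14:1133  15:821
  16:149  17:141  18:1923  19:1443  20:769  21:37  22:1699  23:2220
  24:1363  25:2216  26:2254  27:1976  28:1917  29:1610  30:409  31:701
  32:1150  33:2297  34:1169  35:2158  36:2309  37:835  38:539  39:981
  40:1933  41:385  42:1369  43:2049  44:275  45:1312  46:127  47:1533
  48:603
Giant step factor: 362^(-49) ≡ 1094 (mod 2339).
Scan 1658·1094^i mod 2339 for i = 0, 1, …:
  i=0: 1658   i=1: 1127   i=2: 285   i=3: 703
  i=4: 1890   i=5: 2323   i=6: 1208   i=7: 17
  i=8: 2225   i=9: 1590     …   i=25: 448
  i=26: 1261
Match at i=26, j=4: x = 26·49 + 4 = 1278.

1278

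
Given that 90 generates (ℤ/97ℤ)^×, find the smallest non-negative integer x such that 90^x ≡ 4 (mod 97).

Baby-step giant-step with m = ceil(sqrt(96)) = 10.
Baby table (90^j mod 97 for j=0..9):
  0:1  1:90  2:49  3:45  4:73  5:71  6:85  7:84
  8:91  9:42
Giant step factor: 90^(-10) ≡ 32 (mod 97).
Scan 4·32^i mod 97 for i = 0, 1, …:
  i=0: 4   i=1: 31   i=2: 22   i=3: 25
  i=4: 24   i=5: 89   i=6: 35   i=7: 53
  i=8: 47   i=9: 49
Match at i=9, j=2: x = 9·10 + 2 = 92.

92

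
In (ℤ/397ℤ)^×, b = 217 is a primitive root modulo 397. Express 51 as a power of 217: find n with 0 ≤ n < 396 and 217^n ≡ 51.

235

Baby-step giant-step with m = ceil(sqrt(396)) = 20.
Baby table (217^j mod 397 for j=0..19):
  0:1  1:217  2:243  3:327  4:293  5:61  6:136  7:134
  8:97  9:8  10:148  11:356  12:234  13:359  14:91  15:294
  16:278  17:379  18:64  19:390
Giant step factor: 217^(-20) ≡ 374 (mod 397).
Scan 51·374^i mod 397 for i = 0, 1, …:
  i=0: 51   i=1: 18   i=2: 380   i=3: 391
  i=4: 138   i=5: 2   i=6: 351   i=7: 264
  i=8: 280   i=9: 309   i=10: 39   i=11: 294
Match at i=11, j=15: n = 11·20 + 15 = 235.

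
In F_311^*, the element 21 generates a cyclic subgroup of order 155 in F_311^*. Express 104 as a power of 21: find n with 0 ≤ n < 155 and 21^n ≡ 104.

79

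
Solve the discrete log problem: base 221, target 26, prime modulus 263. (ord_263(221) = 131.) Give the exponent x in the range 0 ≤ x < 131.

32

Baby-step giant-step with m = ceil(sqrt(131)) = 12.
Baby table (221^j mod 263 for j=0..11):
  0:1  1:221  2:186  3:78  4:143  5:43  6:35  7:108
  8:198  9:100  10:8  11:190
Giant step factor: 221^(-12) ≡ 225 (mod 263).
Scan 26·225^i mod 263 for i = 0, 1, …:
  i=0: 26   i=1: 64   i=2: 198
Match at i=2, j=8: x = 2·12 + 8 = 32.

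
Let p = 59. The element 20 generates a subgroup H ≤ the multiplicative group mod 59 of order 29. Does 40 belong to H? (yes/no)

40 ∈ ⟨20⟩ iff 40^29 ≡ 1 (mod 59), since |⟨20⟩| = 29.
40^29 mod 59 = 58.
Since 58 ≠ 1, 40 does not lie in the subgroup.

no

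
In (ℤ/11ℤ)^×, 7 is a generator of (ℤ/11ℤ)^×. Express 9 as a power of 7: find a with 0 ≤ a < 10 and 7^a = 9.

Successive powers of 7 modulo 11:
  7^0=1  7^1=7  7^2=5  7^3=2  7^4=3  7^5=10
  7^6=4  7^7=6  7^8=9
So 7^8 ≡ 9 (mod 11), giving a = 8.

8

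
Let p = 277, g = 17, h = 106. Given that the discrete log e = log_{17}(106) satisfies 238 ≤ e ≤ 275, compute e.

262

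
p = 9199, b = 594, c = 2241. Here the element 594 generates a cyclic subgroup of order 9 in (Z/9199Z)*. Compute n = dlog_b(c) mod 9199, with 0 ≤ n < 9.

Successive powers of 594 modulo 9199:
  594^0=1  594^1=594  594^2=3274  594^3=3767  594^4=2241
So 594^4 ≡ 2241 (mod 9199), giving n = 4.

4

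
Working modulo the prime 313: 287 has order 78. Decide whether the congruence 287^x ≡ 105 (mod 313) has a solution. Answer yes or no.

no

105 ∈ ⟨287⟩ iff 105^78 ≡ 1 (mod 313), since |⟨287⟩| = 78.
105^78 mod 313 = 312.
Since 312 ≠ 1, 105 does not lie in the subgroup.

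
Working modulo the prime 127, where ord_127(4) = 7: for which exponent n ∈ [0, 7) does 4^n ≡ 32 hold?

6

Successive powers of 4 modulo 127:
  4^0=1  4^1=4  4^2=16  4^3=64  4^4=2  4^5=8
  4^6=32
So 4^6 ≡ 32 (mod 127), giving n = 6.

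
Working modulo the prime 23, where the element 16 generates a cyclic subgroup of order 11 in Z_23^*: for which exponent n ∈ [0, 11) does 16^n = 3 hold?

2

Successive powers of 16 modulo 23:
  16^0=1  16^1=16  16^2=3
So 16^2 ≡ 3 (mod 23), giving n = 2.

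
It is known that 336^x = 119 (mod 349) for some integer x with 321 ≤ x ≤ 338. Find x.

337

Compute 336^321 mod 349 = 167, then multiply by 336 repeatedly:
  336^321=167  336^322=272  336^323=303  336^324=249  336^325=253
  336^326=201  336^327=179  336^328=116  336^329=237  336^330=60
  336^331=267  336^332=19  336^333=102  336^334=70  336^335=137
  336^336=313  336^337=119
Found 119 at exponent 337.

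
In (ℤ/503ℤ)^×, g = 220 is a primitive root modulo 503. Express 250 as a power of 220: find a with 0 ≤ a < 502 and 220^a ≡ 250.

407

Baby-step giant-step with m = ceil(sqrt(502)) = 23.
Baby table (220^j mod 503 for j=0..22):
  0:1  1:220  2:112  3:496  4:472  5:222  6:49  7:217
  8:458  9:160  10:493  11:315  12:389  13:70  14:310  15:295
  16:13  17:345  18:450  19:412  20:100  21:371  22:134
Giant step factor: 220^(-23) ≡ 120 (mod 503).
Scan 250·120^i mod 503 for i = 0, 1, …:
  i=0: 250   i=1: 323   i=2: 29   i=3: 462
  i=4: 110   i=5: 122   i=6: 53   i=7: 324
  i=8: 149   i=9: 275     …   i=16: 457
  i=17: 13
Match at i=17, j=16: a = 17·23 + 16 = 407.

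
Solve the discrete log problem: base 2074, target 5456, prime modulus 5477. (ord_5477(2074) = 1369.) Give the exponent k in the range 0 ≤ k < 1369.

Baby-step giant-step with m = ceil(sqrt(1369)) = 37.
Baby table (2074^j mod 5477 for j=0..36):
  0:1  1:2074  2:2031  3:481  4:780  5:2005  6:1327  7:2744
  8:453  9:2955  10:5384  11:4290  12:2812  13:4560  14:4138  15:5230
  16:2560  17:2227  18:1687  19:4512  20:3172  21:851  22:1380  23:3126
  24:4033  25:1063  26:2908  27:1015  28:1942  29:2113  30:762  31:3012
  32:3108  33:5040  34:2844  35:5204  36:3406
Giant step factor: 2074^(-37) ≡ 2977 (mod 5477).
Scan 5456·2977^i mod 5477 for i = 0, 1, …:
  i=0: 5456   i=1: 3207   i=2: 828   i=3: 306
  i=4: 1780   i=5: 2801   i=6: 2583   i=7: 5360
  i=8: 2219   i=9: 701     …   i=16: 4688
  i=17: 780
Match at i=17, j=4: k = 17·37 + 4 = 633.

633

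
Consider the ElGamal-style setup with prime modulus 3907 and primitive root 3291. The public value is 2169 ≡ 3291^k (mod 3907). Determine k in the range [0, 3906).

Baby-step giant-step with m = ceil(sqrt(3906)) = 63.
Baby table (3291^j mod 3907 for j=0..62):
  0:1  1:3291  2:477  3:3100  4:923  5:1854  6:2687  7:1376
  8:203  9:3883  10:3063  11:273  12:3740  13:1290  14:2388  15:1931
  16:2139  17:2942  18:576  19:721  20:1262  21:101  22:296  23:1293
  24:540  25:3362  26:3625  27:1804  28:2231  29:968  30:1483  31:710
  32:224  33:2668  34:1359  35:2861  36:3588  37:1154  38:210  39:3478
  40:2495  41:2438  42:2387  43:2547  44:1662  45:3749  46:3560  47:2774
  48:2482  49:2632  50:93  51:1317  52:1384  53:3089  54:3792  55:514
  56:3750  57:2944  58:3251  59:1675  60:3555  61:1947  62:97
Giant step factor: 3291^(-63) ≡ 109 (mod 3907).
Scan 2169·109^i mod 3907 for i = 0, 1, …:
  i=0: 2169   i=1: 2001   i=2: 3224   i=3: 3693
  i=4: 116   i=5: 923
Match at i=5, j=4: k = 5·63 + 4 = 319.

319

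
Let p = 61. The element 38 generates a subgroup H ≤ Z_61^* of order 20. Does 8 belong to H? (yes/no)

yes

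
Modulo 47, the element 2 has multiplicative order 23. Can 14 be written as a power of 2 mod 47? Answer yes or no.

yes

14 ∈ ⟨2⟩ iff 14^23 ≡ 1 (mod 47), since |⟨2⟩| = 23.
14^23 mod 47 = 1.
Since 1 = 1, 14 lies in the subgroup.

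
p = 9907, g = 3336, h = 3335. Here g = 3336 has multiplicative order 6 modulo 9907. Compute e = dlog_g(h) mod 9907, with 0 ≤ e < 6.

2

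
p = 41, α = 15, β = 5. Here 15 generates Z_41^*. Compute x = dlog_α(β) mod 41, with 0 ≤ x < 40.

6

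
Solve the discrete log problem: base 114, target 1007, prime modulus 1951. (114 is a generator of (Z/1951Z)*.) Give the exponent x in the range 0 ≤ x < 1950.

420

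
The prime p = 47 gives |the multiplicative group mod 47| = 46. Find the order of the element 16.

23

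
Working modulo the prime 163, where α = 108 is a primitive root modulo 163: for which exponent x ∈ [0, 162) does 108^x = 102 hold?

111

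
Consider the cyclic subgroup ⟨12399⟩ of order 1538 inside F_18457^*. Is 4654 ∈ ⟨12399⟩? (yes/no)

no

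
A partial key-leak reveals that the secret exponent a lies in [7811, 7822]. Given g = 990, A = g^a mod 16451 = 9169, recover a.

Compute 990^7811 mod 16451 = 12668, then multiply by 990 repeatedly:
  990^7811=12668  990^7812=5658  990^7813=8080  990^7814=4014  990^7815=9169
Found 9169 at exponent 7815.

7815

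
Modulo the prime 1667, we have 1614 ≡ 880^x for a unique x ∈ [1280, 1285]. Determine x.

1281

Compute 880^1280 mod 1667 = 680, then multiply by 880 repeatedly:
  880^1280=680  880^1281=1614
Found 1614 at exponent 1281.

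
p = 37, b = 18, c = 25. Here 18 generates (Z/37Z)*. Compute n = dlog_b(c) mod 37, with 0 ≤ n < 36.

26

Successive powers of 18 modulo 37:
  18^0=1  18^1=18  18^2=28  18^3=23  18^4=7  18^5=15
  18^6=11  18^7=13  18^8=12  18^9=31  18^10=3  18^11=17
  18^12=10  18^13=32  18^14=21  18^15=8  18^16=33  18^17=2
  18^18=36  18^19=19  18^20=9  18^21=14  18^22=30  18^23=22
  18^24=26  18^25=24  18^26=25
So 18^26 ≡ 25 (mod 37), giving n = 26.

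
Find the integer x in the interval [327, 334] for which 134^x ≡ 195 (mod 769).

327

Compute 134^327 mod 769 = 195, then multiply by 134 repeatedly:
  134^327=195
Found 195 at exponent 327.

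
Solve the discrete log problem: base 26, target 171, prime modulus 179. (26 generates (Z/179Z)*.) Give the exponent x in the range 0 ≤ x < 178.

72

Baby-step giant-step with m = ceil(sqrt(178)) = 14.
Baby table (26^j mod 179 for j=0..13):
  0:1  1:26  2:139  3:34  4:168  5:72  6:82  7:163
  8:121  9:103  10:172  11:176  12:101  13:120
Giant step factor: 26^(-14) ≡ 93 (mod 179).
Scan 171·93^i mod 179 for i = 0, 1, …:
  i=0: 171   i=1: 151   i=2: 81   i=3: 15
  i=4: 142   i=5: 139
Match at i=5, j=2: x = 5·14 + 2 = 72.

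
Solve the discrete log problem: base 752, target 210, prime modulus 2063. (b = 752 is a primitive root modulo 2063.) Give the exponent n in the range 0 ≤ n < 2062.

1339

Baby-step giant-step with m = ceil(sqrt(2062)) = 46.
Baby table (752^j mod 2063 for j=0..45):
  0:1  1:752  2:242  3:440  4:800  5:1267  6:1741  7:1290
  8:470  9:667  10:275  11:500  12:534  13:1346  14:1322  15:1841
  16:159  17:1977  18:1344  19:1881  20:1357  21:1342  22:377  23:873
  24:462  25:840  26:402  27:1106  28:323  29:1525  30:1835  31:1836
  32:525  33:767  34:1207  35:2007  36:1211  37:889  38:116  39:586
  40:1253  41:1528  42:2028  43:499  44:1845  45:1104
Giant step factor: 752^(-46) ≡ 1925 (mod 2063).
Scan 210·1925^i mod 2063 for i = 0, 1, …:
  i=0: 210   i=1: 1965   i=2: 1146   i=3: 703
  i=4: 2010   i=5: 1125   i=6: 1538   i=7: 245
  i=8: 1261   i=9: 1337     …   i=28: 1411
  i=29: 1267
Match at i=29, j=5: n = 29·46 + 5 = 1339.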